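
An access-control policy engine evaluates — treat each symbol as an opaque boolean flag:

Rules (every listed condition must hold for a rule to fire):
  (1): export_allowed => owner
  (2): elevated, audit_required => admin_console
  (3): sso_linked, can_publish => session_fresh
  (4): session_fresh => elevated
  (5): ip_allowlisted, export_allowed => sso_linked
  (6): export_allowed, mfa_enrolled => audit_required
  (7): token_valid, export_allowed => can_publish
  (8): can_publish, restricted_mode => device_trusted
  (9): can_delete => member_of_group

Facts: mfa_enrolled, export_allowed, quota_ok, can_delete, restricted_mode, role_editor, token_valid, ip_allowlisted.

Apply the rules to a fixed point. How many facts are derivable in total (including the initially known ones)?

Round 1 — (1), (5), (6), (7), (9), derive owner, sso_linked, audit_required, can_publish, member_of_group.
Round 2 — (3), (8), derive session_fresh, device_trusted.
Round 3 — (4), derive elevated.
Round 4 — (2), derive admin_console.
Closure: {admin_console, audit_required, can_delete, can_publish, device_trusted, elevated, export_allowed, ip_allowlisted, member_of_group, mfa_enrolled, owner, quota_ok, restricted_mode, role_editor, session_fresh, sso_linked, token_valid} — 17 facts.

17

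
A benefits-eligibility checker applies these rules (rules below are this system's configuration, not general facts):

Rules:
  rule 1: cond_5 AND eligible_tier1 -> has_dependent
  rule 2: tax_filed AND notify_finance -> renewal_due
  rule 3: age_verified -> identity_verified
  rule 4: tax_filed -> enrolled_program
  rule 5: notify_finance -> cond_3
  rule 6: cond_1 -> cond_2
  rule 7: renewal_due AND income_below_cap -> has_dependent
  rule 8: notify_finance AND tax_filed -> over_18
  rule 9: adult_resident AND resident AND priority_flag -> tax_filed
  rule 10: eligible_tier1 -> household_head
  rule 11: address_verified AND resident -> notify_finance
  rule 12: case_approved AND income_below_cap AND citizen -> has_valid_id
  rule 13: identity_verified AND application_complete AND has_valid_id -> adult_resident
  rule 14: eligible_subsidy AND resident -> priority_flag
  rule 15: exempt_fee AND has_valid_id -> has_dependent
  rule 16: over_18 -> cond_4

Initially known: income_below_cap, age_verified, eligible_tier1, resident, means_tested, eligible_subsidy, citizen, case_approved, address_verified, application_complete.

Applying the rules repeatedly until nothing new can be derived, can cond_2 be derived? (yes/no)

Round 1 — rule 3, rule 10, rule 11, rule 12, rule 14, derive identity_verified, household_head, notify_finance, has_valid_id, priority_flag.
Round 2 — rule 5, rule 13, derive cond_3, adult_resident.
Round 3 — rule 9, derive tax_filed.
Round 4 — rule 2, rule 4, rule 8, derive renewal_due, enrolled_program, over_18.
Round 5 — rule 7, rule 16, derive has_dependent, cond_4.
Fixed point reached. cond_2 is concluded only by rule 6; rule 6 needs cond_1 (never derived).

no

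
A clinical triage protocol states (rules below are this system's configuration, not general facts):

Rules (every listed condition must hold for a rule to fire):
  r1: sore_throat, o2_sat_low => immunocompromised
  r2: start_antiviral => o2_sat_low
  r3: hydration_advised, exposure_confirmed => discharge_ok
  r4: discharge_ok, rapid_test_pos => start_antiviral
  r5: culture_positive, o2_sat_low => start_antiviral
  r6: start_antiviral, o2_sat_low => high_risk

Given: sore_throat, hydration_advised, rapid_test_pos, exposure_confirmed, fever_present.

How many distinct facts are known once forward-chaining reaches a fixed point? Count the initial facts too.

Round 1 — r3, derive discharge_ok.
Round 2 — r4, derive start_antiviral.
Round 3 — r2, derive o2_sat_low.
Round 4 — r1, r6, derive immunocompromised, high_risk.
Closure: {discharge_ok, exposure_confirmed, fever_present, high_risk, hydration_advised, immunocompromised, o2_sat_low, rapid_test_pos, sore_throat, start_antiviral} — 10 facts.

10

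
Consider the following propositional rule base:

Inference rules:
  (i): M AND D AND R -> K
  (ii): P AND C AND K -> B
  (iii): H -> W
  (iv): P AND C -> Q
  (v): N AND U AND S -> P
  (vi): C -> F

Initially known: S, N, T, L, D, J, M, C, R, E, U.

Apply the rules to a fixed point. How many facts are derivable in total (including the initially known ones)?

16

Round 1 — (i), (v), (vi), derive K, P, F.
Round 2 — (ii), (iv), derive B, Q.
Closure: {B, C, D, E, F, J, K, L, M, N, P, Q, R, S, T, U} — 16 facts.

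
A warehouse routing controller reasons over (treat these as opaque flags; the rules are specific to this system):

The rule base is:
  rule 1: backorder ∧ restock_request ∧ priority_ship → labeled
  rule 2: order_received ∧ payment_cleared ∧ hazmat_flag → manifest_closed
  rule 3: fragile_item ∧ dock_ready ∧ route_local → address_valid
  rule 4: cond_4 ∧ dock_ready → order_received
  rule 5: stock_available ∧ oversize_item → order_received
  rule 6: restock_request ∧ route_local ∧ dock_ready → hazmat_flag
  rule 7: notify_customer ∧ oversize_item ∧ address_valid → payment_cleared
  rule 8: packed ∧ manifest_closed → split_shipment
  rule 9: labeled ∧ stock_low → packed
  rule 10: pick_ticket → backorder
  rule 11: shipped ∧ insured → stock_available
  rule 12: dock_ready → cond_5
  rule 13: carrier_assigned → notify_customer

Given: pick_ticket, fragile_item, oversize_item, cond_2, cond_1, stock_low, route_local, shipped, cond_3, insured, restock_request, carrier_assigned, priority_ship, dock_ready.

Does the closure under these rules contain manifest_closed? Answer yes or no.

Round 1: rule 3 [fragile_item ∧ dock_ready ∧ route_local → address_valid]; rule 6 [restock_request ∧ route_local ∧ dock_ready → hazmat_flag]; rule 10 [pick_ticket → backorder]; rule 11 [shipped ∧ insured → stock_available]; rule 12 [dock_ready → cond_5]; rule 13 [carrier_assigned → notify_customer]. New: address_valid, hazmat_flag, backorder, stock_available, cond_5, notify_customer.
Round 2: rule 1 [backorder ∧ restock_request ∧ priority_ship → labeled]; rule 5 [stock_available ∧ oversize_item → order_received]; rule 7 [notify_customer ∧ oversize_item ∧ address_valid → payment_cleared]. New: labeled, order_received, payment_cleared.
Round 3: rule 2 [order_received ∧ payment_cleared ∧ hazmat_flag → manifest_closed]; rule 9 [labeled ∧ stock_low → packed]. New: manifest_closed, packed.
Round 4: rule 8 [packed ∧ manifest_closed → split_shipment]. New: split_shipment.
manifest_closed appears in round 3, so it is derivable.

yes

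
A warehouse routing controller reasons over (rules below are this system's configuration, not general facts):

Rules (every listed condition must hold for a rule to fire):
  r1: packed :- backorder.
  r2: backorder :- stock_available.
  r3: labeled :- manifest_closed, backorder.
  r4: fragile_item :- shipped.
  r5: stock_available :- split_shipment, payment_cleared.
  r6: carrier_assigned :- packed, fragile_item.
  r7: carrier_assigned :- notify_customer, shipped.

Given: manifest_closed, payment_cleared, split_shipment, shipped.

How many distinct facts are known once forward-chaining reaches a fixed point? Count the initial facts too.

Round 1: r4 [fragile_item :- shipped.]; r5 [stock_available :- split_shipment, payment_cleared.]. New: fragile_item, stock_available.
Round 2: r2 [backorder :- stock_available.]. New: backorder.
Round 3: r1 [packed :- backorder.]; r3 [labeled :- manifest_closed, backorder.]. New: packed, labeled.
Round 4: r6 [carrier_assigned :- packed, fragile_item.]. New: carrier_assigned.
Closure: {backorder, carrier_assigned, fragile_item, labeled, manifest_closed, packed, payment_cleared, shipped, split_shipment, stock_available} — 10 facts.

10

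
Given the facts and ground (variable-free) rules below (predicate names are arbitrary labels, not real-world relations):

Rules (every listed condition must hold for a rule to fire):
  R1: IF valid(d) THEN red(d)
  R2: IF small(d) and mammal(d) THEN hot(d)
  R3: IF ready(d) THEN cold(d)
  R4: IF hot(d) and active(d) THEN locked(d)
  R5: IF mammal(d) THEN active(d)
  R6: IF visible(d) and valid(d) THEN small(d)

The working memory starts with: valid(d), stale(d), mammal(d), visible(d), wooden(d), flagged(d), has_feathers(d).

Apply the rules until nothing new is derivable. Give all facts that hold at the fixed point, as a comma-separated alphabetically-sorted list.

active(d), flagged(d), has_feathers(d), hot(d), locked(d), mammal(d), red(d), small(d), stale(d), valid(d), visible(d), wooden(d)

[1] R1 [IF valid(d) THEN red(d)]; R5 [IF mammal(d) THEN active(d)]; R6 [IF visible(d) and valid(d) THEN small(d)]. ⇒ new: red(d), active(d), small(d).
[2] R2 [IF small(d) and mammal(d) THEN hot(d)]. ⇒ new: hot(d).
[3] R4 [IF hot(d) and active(d) THEN locked(d)]. ⇒ new: locked(d).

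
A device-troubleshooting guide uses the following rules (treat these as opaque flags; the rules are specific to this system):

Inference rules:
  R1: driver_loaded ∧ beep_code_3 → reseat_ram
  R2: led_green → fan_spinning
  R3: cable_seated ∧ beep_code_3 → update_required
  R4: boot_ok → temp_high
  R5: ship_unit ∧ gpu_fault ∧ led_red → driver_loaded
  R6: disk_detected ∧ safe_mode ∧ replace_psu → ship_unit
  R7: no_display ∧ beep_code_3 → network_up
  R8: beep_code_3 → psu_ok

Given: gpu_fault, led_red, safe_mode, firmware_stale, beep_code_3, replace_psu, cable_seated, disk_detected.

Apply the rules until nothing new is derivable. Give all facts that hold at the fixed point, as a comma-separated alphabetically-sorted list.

beep_code_3, cable_seated, disk_detected, driver_loaded, firmware_stale, gpu_fault, led_red, psu_ok, replace_psu, reseat_ram, safe_mode, ship_unit, update_required

Round 1 — R3, R6, R8, derive update_required, ship_unit, psu_ok.
Round 2 — R5, derive driver_loaded.
Round 3 — R1, derive reseat_ram.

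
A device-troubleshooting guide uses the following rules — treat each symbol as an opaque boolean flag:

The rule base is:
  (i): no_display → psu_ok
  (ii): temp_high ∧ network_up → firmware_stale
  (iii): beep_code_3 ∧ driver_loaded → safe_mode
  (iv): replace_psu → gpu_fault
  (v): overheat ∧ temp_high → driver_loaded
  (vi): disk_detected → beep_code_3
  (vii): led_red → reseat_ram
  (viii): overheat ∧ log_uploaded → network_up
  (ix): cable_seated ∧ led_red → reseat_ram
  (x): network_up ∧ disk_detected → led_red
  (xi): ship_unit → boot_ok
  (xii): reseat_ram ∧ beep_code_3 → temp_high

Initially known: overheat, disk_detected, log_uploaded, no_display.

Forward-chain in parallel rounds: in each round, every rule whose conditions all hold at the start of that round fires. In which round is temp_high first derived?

4

Round 1 — (i), (vi), (viii), derive psu_ok, beep_code_3, network_up.
Round 2 — (x), derive led_red.
Round 3 — (vii), derive reseat_ram.
Round 4 — (xii), derive temp_high.
temp_high first appears in round 4.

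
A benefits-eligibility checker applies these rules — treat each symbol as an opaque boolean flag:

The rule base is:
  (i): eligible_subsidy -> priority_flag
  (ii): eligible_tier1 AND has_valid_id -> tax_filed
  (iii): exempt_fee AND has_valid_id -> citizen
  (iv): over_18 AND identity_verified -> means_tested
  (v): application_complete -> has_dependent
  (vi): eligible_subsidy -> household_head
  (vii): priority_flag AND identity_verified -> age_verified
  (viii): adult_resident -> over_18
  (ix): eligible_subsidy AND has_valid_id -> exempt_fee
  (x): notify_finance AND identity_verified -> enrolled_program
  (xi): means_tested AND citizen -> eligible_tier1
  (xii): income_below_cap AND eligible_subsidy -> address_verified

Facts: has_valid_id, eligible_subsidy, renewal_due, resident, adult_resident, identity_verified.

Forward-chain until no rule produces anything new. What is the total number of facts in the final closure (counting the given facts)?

15

[1] (i) [eligible_subsidy -> priority_flag]; (vi) [eligible_subsidy -> household_head]; (viii) [adult_resident -> over_18]; (ix) [eligible_subsidy AND has_valid_id -> exempt_fee]. ⇒ new: priority_flag, household_head, over_18, exempt_fee.
[2] (iii) [exempt_fee AND has_valid_id -> citizen]; (iv) [over_18 AND identity_verified -> means_tested]; (vii) [priority_flag AND identity_verified -> age_verified]. ⇒ new: citizen, means_tested, age_verified.
[3] (xi) [means_tested AND citizen -> eligible_tier1]. ⇒ new: eligible_tier1.
[4] (ii) [eligible_tier1 AND has_valid_id -> tax_filed]. ⇒ new: tax_filed.
Closure: {adult_resident, age_verified, citizen, eligible_subsidy, eligible_tier1, exempt_fee, has_valid_id, household_head, identity_verified, means_tested, over_18, priority_flag, renewal_due, resident, tax_filed} — 15 facts.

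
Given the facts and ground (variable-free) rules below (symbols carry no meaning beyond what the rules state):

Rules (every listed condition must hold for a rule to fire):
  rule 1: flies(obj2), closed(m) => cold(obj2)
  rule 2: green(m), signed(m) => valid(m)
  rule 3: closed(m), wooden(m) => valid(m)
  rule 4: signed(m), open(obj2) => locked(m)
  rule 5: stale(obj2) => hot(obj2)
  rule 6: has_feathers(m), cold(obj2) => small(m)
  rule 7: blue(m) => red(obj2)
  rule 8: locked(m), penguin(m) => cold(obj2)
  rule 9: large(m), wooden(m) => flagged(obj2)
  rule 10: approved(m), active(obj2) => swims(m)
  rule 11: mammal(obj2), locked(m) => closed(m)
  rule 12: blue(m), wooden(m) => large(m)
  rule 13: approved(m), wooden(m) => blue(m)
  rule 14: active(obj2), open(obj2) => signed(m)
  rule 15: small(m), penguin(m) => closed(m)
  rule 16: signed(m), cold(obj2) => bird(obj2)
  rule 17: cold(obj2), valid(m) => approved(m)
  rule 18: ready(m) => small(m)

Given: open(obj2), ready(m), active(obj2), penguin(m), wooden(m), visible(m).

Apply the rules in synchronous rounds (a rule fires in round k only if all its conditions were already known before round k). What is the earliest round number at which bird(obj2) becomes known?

4

Round 1: rule 14 [active(obj2), open(obj2) => signed(m)]; rule 18 [ready(m) => small(m)]. New: signed(m), small(m).
Round 2: rule 4 [signed(m), open(obj2) => locked(m)]; rule 15 [small(m), penguin(m) => closed(m)]. New: locked(m), closed(m).
Round 3: rule 3 [closed(m), wooden(m) => valid(m)]; rule 8 [locked(m), penguin(m) => cold(obj2)]. New: valid(m), cold(obj2).
Round 4: rule 16 [signed(m), cold(obj2) => bird(obj2)]; rule 17 [cold(obj2), valid(m) => approved(m)]. New: bird(obj2), approved(m).
bird(obj2) first appears in round 4.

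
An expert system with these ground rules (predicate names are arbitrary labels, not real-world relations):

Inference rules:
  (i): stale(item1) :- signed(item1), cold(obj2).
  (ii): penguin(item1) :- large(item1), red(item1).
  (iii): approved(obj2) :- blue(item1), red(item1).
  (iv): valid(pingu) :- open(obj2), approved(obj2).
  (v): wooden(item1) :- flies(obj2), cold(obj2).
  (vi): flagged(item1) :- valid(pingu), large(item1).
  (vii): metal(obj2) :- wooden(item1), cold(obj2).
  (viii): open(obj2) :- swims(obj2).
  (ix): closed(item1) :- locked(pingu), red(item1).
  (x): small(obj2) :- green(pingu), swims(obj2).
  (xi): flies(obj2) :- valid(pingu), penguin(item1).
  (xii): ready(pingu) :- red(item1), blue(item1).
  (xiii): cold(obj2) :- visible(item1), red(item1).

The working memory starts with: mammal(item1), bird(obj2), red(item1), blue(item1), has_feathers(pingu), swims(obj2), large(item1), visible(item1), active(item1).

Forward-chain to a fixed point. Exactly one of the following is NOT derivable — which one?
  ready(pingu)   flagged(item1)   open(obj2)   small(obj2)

Round 1 fires (ii), (iii), (viii), (xii), (xiii), giving penguin(item1), approved(obj2), open(obj2), ready(pingu), cold(obj2).
Round 2 fires (iv), giving valid(pingu).
Round 3 fires (vi), (xi), giving flagged(item1), flies(obj2).
Round 4 fires (v), giving wooden(item1).
Round 5 fires (vii), giving metal(obj2).
Derived: flagged(item1) (round 3), ready(pingu) (round 1), open(obj2) (round 1). small(obj2) never appears in any round.

small(obj2)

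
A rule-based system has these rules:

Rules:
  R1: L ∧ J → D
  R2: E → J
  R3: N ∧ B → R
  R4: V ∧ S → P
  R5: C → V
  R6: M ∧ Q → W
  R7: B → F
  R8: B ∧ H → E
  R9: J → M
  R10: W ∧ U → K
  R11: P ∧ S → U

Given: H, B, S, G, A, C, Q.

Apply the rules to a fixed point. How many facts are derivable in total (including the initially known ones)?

16

Round 1: R5 [C → V]; R7 [B → F]; R8 [B ∧ H → E]. Adds V, F, E.
Round 2: R2 [E → J]; R4 [V ∧ S → P]. Adds J, P.
Round 3: R9 [J → M]; R11 [P ∧ S → U]. Adds M, U.
Round 4: R6 [M ∧ Q → W]. Adds W.
Round 5: R10 [W ∧ U → K]. Adds K.
Closure: {A, B, C, E, F, G, H, J, K, M, P, Q, S, U, V, W} — 16 facts.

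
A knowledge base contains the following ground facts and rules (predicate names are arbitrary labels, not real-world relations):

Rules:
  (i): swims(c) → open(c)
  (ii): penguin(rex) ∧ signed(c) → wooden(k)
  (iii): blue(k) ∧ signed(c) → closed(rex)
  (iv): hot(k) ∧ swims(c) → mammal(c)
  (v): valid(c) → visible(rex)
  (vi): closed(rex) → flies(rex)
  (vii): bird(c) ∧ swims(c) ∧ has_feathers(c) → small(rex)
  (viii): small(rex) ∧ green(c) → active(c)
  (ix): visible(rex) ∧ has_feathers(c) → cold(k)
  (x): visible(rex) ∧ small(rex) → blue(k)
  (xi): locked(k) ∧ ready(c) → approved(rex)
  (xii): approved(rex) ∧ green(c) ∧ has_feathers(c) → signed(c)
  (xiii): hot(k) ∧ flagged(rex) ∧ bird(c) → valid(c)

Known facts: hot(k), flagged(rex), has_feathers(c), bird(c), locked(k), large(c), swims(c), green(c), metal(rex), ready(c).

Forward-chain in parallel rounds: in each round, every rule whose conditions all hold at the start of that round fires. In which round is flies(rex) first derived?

5

Round 1: (i) [swims(c) → open(c)]; (iv) [hot(k) ∧ swims(c) → mammal(c)]; (vii) [bird(c) ∧ swims(c) ∧ has_feathers(c) → small(rex)]; (xi) [locked(k) ∧ ready(c) → approved(rex)]; (xiii) [hot(k) ∧ flagged(rex) ∧ bird(c) → valid(c)]. New: open(c), mammal(c), small(rex), approved(rex), valid(c).
Round 2: (v) [valid(c) → visible(rex)]; (viii) [small(rex) ∧ green(c) → active(c)]; (xii) [approved(rex) ∧ green(c) ∧ has_feathers(c) → signed(c)]. New: visible(rex), active(c), signed(c).
Round 3: (ix) [visible(rex) ∧ has_feathers(c) → cold(k)]; (x) [visible(rex) ∧ small(rex) → blue(k)]. New: cold(k), blue(k).
Round 4: (iii) [blue(k) ∧ signed(c) → closed(rex)]. New: closed(rex).
Round 5: (vi) [closed(rex) → flies(rex)]. New: flies(rex).
flies(rex) first appears in round 5.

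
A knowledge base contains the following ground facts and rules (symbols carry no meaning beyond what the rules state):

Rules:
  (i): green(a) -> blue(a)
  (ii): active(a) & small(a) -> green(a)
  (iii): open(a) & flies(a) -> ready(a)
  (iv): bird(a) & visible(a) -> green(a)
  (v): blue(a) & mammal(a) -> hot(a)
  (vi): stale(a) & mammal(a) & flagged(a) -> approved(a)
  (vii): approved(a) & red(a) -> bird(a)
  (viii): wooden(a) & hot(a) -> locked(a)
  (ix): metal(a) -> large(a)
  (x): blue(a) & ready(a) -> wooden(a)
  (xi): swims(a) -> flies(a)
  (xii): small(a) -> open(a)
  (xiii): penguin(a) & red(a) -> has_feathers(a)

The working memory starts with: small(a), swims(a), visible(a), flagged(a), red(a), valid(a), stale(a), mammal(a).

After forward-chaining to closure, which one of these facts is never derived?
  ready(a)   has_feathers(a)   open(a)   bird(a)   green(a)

[1] (vi) [stale(a) & mammal(a) & flagged(a) -> approved(a)]; (xi) [swims(a) -> flies(a)]; (xii) [small(a) -> open(a)]. ⇒ new: approved(a), flies(a), open(a).
[2] (iii) [open(a) & flies(a) -> ready(a)]; (vii) [approved(a) & red(a) -> bird(a)]. ⇒ new: ready(a), bird(a).
[3] (iv) [bird(a) & visible(a) -> green(a)]. ⇒ new: green(a).
[4] (i) [green(a) -> blue(a)]. ⇒ new: blue(a).
[5] (v) [blue(a) & mammal(a) -> hot(a)]; (x) [blue(a) & ready(a) -> wooden(a)]. ⇒ new: hot(a), wooden(a).
[6] (viii) [wooden(a) & hot(a) -> locked(a)]. ⇒ new: locked(a).
Derived: open(a) (round 1), ready(a) (round 2), green(a) (round 3), bird(a) (round 2). has_feathers(a) never appears in any round.

has_feathers(a)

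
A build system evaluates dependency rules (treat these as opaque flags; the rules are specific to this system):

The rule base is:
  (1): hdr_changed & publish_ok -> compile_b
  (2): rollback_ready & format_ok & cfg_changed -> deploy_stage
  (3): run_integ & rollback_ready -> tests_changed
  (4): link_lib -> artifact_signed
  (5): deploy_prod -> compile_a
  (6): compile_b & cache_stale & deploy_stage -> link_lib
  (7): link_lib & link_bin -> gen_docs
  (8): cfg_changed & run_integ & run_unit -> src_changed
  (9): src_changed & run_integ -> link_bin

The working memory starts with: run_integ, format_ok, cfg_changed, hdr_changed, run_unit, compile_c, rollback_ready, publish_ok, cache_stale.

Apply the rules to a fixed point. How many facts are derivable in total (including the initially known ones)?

Round 1: (1) [hdr_changed & publish_ok -> compile_b]; (2) [rollback_ready & format_ok & cfg_changed -> deploy_stage]; (3) [run_integ & rollback_ready -> tests_changed]; (8) [cfg_changed & run_integ & run_unit -> src_changed]. New: compile_b, deploy_stage, tests_changed, src_changed.
Round 2: (6) [compile_b & cache_stale & deploy_stage -> link_lib]; (9) [src_changed & run_integ -> link_bin]. New: link_lib, link_bin.
Round 3: (4) [link_lib -> artifact_signed]; (7) [link_lib & link_bin -> gen_docs]. New: artifact_signed, gen_docs.
Closure: {artifact_signed, cache_stale, cfg_changed, compile_b, compile_c, deploy_stage, format_ok, gen_docs, hdr_changed, link_bin, link_lib, publish_ok, rollback_ready, run_integ, run_unit, src_changed, tests_changed} — 17 facts.

17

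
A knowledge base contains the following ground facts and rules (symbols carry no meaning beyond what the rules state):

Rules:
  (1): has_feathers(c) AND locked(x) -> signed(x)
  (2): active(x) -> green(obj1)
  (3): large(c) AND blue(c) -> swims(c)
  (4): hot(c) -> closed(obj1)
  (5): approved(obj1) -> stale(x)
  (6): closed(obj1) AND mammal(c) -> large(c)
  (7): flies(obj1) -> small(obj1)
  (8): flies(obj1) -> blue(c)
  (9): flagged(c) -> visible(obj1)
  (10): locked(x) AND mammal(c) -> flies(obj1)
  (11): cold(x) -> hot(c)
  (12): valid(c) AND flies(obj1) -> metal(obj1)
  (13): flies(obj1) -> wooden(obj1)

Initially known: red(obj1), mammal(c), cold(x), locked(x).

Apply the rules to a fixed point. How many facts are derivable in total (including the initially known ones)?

12

Round 1 — (10), (11), derive flies(obj1), hot(c).
Round 2 — (4), (7), (8), (13), derive closed(obj1), small(obj1), blue(c), wooden(obj1).
Round 3 — (6), derive large(c).
Round 4 — (3), derive swims(c).
Closure: {blue(c), closed(obj1), cold(x), flies(obj1), hot(c), large(c), locked(x), mammal(c), red(obj1), small(obj1), swims(c), wooden(obj1)} — 12 facts.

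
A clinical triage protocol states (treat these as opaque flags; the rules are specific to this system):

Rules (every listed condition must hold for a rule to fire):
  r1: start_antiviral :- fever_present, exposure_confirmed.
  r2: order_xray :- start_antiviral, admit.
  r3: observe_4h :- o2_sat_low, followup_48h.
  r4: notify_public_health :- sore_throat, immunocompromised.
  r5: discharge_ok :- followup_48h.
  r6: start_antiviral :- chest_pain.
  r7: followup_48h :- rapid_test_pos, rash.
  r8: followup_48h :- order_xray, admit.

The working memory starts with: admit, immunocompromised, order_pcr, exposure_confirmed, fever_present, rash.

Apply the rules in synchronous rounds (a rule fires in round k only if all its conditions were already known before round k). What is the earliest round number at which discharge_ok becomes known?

Round 1 — r1, derive start_antiviral.
Round 2 — r2, derive order_xray.
Round 3 — r8, derive followup_48h.
Round 4 — r5, derive discharge_ok.
discharge_ok first appears in round 4.

4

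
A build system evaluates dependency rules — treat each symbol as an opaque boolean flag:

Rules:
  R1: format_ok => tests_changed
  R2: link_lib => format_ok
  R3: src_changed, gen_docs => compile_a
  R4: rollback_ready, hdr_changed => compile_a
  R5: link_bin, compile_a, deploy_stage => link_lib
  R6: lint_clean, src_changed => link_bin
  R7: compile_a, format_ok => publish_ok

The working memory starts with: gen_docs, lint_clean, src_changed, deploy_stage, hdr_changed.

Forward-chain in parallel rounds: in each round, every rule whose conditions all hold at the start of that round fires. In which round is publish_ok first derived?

Round 1 fires R3, R6, giving compile_a, link_bin.
Round 2 fires R5, giving link_lib.
Round 3 fires R2, giving format_ok.
Round 4 fires R1, R7, giving tests_changed, publish_ok.
publish_ok first appears in round 4.

4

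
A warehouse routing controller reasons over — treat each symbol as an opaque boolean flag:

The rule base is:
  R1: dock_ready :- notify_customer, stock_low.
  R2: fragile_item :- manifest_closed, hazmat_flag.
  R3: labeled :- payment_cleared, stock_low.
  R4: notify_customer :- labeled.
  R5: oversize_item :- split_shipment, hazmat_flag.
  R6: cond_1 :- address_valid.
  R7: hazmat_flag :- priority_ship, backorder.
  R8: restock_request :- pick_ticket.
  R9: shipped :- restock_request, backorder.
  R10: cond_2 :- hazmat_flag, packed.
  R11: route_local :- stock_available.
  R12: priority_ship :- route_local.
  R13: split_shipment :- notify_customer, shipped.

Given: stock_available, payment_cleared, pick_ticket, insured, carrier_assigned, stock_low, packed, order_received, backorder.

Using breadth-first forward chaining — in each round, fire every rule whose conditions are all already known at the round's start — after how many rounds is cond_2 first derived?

Round 1: R3 [labeled :- payment_cleared, stock_low.]; R8 [restock_request :- pick_ticket.]; R11 [route_local :- stock_available.]. Adds labeled, restock_request, route_local.
Round 2: R4 [notify_customer :- labeled.]; R9 [shipped :- restock_request, backorder.]; R12 [priority_ship :- route_local.]. Adds notify_customer, shipped, priority_ship.
Round 3: R1 [dock_ready :- notify_customer, stock_low.]; R7 [hazmat_flag :- priority_ship, backorder.]; R13 [split_shipment :- notify_customer, shipped.]. Adds dock_ready, hazmat_flag, split_shipment.
Round 4: R5 [oversize_item :- split_shipment, hazmat_flag.]; R10 [cond_2 :- hazmat_flag, packed.]. Adds oversize_item, cond_2.
cond_2 first appears in round 4.

4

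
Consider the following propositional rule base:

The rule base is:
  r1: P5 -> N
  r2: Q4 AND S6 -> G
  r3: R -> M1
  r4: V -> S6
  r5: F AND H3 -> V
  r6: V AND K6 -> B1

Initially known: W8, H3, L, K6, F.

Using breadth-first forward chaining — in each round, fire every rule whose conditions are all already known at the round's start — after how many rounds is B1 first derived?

Round 1: r5 [F AND H3 -> V]. New: V.
Round 2: r4 [V -> S6]; r6 [V AND K6 -> B1]. New: S6, B1.
B1 first appears in round 2.

2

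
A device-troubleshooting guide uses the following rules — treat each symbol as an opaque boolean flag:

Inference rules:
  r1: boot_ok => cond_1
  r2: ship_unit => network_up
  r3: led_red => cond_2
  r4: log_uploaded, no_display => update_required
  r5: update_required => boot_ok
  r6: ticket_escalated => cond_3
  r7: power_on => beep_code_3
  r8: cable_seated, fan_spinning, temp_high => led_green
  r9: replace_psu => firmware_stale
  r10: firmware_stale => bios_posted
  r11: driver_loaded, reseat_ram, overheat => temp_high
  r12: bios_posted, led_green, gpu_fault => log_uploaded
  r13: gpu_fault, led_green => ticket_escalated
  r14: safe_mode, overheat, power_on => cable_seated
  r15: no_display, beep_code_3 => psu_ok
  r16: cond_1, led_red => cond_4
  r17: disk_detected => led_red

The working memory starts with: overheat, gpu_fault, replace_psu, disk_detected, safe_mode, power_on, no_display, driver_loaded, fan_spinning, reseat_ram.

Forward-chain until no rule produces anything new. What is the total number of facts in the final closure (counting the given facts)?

26

Round 1 — r7, r9, r11, r14, r17, derive beep_code_3, firmware_stale, temp_high, cable_seated, led_red.
Round 2 — r3, r8, r10, r15, derive cond_2, led_green, bios_posted, psu_ok.
Round 3 — r12, r13, derive log_uploaded, ticket_escalated.
Round 4 — r4, r6, derive update_required, cond_3.
Round 5 — r5, derive boot_ok.
Round 6 — r1, derive cond_1.
Round 7 — r16, derive cond_4.
Closure: {beep_code_3, bios_posted, boot_ok, cable_seated, cond_1, cond_2, cond_3, cond_4, disk_detected, driver_loaded, fan_spinning, firmware_stale, gpu_fault, led_green, led_red, log_uploaded, no_display, overheat, power_on, psu_ok, replace_psu, reseat_ram, safe_mode, temp_high, ticket_escalated, update_required} — 26 facts.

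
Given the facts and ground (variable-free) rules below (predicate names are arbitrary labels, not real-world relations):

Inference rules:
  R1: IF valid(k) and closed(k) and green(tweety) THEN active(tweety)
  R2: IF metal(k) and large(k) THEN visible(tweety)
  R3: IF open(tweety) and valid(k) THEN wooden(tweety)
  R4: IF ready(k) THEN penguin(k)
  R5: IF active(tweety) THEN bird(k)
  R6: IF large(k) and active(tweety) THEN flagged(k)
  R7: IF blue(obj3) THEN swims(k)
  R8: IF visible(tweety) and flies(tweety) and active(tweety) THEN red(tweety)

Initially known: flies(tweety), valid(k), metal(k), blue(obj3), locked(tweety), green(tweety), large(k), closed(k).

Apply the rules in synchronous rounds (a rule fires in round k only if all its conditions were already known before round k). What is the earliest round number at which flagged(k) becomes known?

Round 1: R1 [IF valid(k) and closed(k) and green(tweety) THEN active(tweety)]; R2 [IF metal(k) and large(k) THEN visible(tweety)]; R7 [IF blue(obj3) THEN swims(k)]. Adds active(tweety), visible(tweety), swims(k).
Round 2: R5 [IF active(tweety) THEN bird(k)]; R6 [IF large(k) and active(tweety) THEN flagged(k)]; R8 [IF visible(tweety) and flies(tweety) and active(tweety) THEN red(tweety)]. Adds bird(k), flagged(k), red(tweety).
flagged(k) first appears in round 2.

2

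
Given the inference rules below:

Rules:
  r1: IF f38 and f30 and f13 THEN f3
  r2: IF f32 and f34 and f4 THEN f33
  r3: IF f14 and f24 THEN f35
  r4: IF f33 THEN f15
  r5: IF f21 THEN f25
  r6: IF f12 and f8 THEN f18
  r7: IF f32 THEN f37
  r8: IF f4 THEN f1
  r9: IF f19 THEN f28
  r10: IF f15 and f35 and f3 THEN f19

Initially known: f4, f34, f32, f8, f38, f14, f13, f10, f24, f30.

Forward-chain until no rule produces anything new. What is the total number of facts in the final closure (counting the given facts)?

18

Round 1 fires r1, r2, r3, r7, r8, giving f3, f33, f35, f37, f1.
Round 2 fires r4, giving f15.
Round 3 fires r10, giving f19.
Round 4 fires r9, giving f28.
Closure: {f1, f10, f13, f14, f15, f19, f24, f28, f3, f30, f32, f33, f34, f35, f37, f38, f4, f8} — 18 facts.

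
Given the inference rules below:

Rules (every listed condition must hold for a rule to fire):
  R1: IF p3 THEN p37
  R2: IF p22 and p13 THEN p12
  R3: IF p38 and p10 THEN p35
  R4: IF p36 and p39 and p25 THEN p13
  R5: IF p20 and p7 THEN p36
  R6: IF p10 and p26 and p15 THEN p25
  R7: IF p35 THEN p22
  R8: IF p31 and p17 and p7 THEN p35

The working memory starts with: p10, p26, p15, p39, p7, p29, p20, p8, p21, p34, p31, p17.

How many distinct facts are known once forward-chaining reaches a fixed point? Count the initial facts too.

18

[1] R5 [IF p20 and p7 THEN p36]; R6 [IF p10 and p26 and p15 THEN p25]; R8 [IF p31 and p17 and p7 THEN p35]. ⇒ new: p36, p25, p35.
[2] R4 [IF p36 and p39 and p25 THEN p13]; R7 [IF p35 THEN p22]. ⇒ new: p13, p22.
[3] R2 [IF p22 and p13 THEN p12]. ⇒ new: p12.
Closure: {p10, p12, p13, p15, p17, p20, p21, p22, p25, p26, p29, p31, p34, p35, p36, p39, p7, p8} — 18 facts.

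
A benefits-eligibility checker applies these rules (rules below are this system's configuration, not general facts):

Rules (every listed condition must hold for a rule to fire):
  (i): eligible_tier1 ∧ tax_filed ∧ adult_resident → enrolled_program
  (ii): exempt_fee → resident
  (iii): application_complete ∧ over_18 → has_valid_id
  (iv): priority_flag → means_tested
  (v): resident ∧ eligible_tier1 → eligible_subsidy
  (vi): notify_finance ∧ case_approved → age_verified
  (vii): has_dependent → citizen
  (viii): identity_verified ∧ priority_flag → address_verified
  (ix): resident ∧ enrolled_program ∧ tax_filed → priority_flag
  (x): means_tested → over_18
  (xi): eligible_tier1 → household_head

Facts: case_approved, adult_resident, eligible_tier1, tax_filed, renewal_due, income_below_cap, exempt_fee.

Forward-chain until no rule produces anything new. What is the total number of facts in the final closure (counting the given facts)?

14

Round 1: (i) [eligible_tier1 ∧ tax_filed ∧ adult_resident → enrolled_program]; (ii) [exempt_fee → resident]; (xi) [eligible_tier1 → household_head]. Adds enrolled_program, resident, household_head.
Round 2: (v) [resident ∧ eligible_tier1 → eligible_subsidy]; (ix) [resident ∧ enrolled_program ∧ tax_filed → priority_flag]. Adds eligible_subsidy, priority_flag.
Round 3: (iv) [priority_flag → means_tested]. Adds means_tested.
Round 4: (x) [means_tested → over_18]. Adds over_18.
Closure: {adult_resident, case_approved, eligible_subsidy, eligible_tier1, enrolled_program, exempt_fee, household_head, income_below_cap, means_tested, over_18, priority_flag, renewal_due, resident, tax_filed} — 14 facts.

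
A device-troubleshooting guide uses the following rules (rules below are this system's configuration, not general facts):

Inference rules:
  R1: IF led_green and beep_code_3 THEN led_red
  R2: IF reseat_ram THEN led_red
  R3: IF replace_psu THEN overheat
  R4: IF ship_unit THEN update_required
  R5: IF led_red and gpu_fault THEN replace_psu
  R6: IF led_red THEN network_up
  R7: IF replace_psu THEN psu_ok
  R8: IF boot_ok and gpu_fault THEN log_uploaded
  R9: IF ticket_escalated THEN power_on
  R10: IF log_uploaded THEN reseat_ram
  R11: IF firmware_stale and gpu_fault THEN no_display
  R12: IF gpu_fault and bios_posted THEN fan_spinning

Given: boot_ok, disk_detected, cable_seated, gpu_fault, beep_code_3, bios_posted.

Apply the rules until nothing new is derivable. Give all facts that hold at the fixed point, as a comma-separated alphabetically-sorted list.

Round 1 fires R8, R12, giving log_uploaded, fan_spinning.
Round 2 fires R10, giving reseat_ram.
Round 3 fires R2, giving led_red.
Round 4 fires R5, R6, giving replace_psu, network_up.
Round 5 fires R3, R7, giving overheat, psu_ok.

beep_code_3, bios_posted, boot_ok, cable_seated, disk_detected, fan_spinning, gpu_fault, led_red, log_uploaded, network_up, overheat, psu_ok, replace_psu, reseat_ram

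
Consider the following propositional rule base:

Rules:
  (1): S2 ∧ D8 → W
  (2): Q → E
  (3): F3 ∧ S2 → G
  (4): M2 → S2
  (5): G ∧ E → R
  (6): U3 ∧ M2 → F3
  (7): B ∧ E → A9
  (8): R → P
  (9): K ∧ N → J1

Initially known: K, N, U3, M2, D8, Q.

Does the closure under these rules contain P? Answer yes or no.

yes

Round 1 fires (2), (4), (6), (9), giving E, S2, F3, J1.
Round 2 fires (1), (3), giving W, G.
Round 3 fires (5), giving R.
Round 4 fires (8), giving P.
P appears in round 4, so it is derivable.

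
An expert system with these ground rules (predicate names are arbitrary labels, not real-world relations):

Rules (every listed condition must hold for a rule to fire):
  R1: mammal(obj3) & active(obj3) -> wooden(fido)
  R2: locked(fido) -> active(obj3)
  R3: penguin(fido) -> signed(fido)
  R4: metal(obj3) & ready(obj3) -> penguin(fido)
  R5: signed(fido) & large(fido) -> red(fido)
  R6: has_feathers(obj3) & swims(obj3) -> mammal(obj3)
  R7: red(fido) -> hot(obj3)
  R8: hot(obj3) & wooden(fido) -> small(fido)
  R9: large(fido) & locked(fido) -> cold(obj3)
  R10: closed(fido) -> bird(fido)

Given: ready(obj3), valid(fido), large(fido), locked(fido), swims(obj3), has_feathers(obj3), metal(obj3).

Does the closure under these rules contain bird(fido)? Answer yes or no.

no

[1] R2 [locked(fido) -> active(obj3)]; R4 [metal(obj3) & ready(obj3) -> penguin(fido)]; R6 [has_feathers(obj3) & swims(obj3) -> mammal(obj3)]; R9 [large(fido) & locked(fido) -> cold(obj3)]. ⇒ new: active(obj3), penguin(fido), mammal(obj3), cold(obj3).
[2] R1 [mammal(obj3) & active(obj3) -> wooden(fido)]; R3 [penguin(fido) -> signed(fido)]. ⇒ new: wooden(fido), signed(fido).
[3] R5 [signed(fido) & large(fido) -> red(fido)]. ⇒ new: red(fido).
[4] R7 [red(fido) -> hot(obj3)]. ⇒ new: hot(obj3).
[5] R8 [hot(obj3) & wooden(fido) -> small(fido)]. ⇒ new: small(fido).
Fixed point reached. bird(fido) is concluded only by R10; R10 needs closed(fido) (never derived).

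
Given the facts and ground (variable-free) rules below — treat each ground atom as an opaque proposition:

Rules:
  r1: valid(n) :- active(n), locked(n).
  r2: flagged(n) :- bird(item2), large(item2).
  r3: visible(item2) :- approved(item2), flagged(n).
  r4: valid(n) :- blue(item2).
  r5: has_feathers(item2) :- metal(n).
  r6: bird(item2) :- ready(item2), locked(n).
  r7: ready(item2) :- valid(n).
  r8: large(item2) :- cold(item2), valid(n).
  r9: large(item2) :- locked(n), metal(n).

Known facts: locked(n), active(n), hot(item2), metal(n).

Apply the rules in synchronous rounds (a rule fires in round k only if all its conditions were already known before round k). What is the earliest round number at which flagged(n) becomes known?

Round 1 — r1, r5, r9, derive valid(n), has_feathers(item2), large(item2).
Round 2 — r7, derive ready(item2).
Round 3 — r6, derive bird(item2).
Round 4 — r2, derive flagged(n).
flagged(n) first appears in round 4.

4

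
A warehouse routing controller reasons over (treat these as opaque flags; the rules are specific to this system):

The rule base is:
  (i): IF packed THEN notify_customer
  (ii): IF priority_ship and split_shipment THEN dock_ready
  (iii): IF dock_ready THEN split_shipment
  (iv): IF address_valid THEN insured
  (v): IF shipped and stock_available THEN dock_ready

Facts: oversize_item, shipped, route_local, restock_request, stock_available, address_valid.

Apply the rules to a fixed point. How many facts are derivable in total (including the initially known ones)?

Round 1: (iv) [IF address_valid THEN insured]; (v) [IF shipped and stock_available THEN dock_ready]. Adds insured, dock_ready.
Round 2: (iii) [IF dock_ready THEN split_shipment]. Adds split_shipment.
Closure: {address_valid, dock_ready, insured, oversize_item, restock_request, route_local, shipped, split_shipment, stock_available} — 9 facts.

9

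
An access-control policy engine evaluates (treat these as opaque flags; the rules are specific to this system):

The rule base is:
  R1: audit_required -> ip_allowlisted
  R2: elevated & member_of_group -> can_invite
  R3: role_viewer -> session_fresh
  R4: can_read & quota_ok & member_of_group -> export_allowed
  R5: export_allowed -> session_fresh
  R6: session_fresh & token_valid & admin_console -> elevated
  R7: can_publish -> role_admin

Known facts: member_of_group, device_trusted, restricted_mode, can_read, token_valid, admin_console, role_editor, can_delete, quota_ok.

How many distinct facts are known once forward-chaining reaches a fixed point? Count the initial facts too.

13

Round 1: R4 [can_read & quota_ok & member_of_group -> export_allowed]. Adds export_allowed.
Round 2: R5 [export_allowed -> session_fresh]. Adds session_fresh.
Round 3: R6 [session_fresh & token_valid & admin_console -> elevated]. Adds elevated.
Round 4: R2 [elevated & member_of_group -> can_invite]. Adds can_invite.
Closure: {admin_console, can_delete, can_invite, can_read, device_trusted, elevated, export_allowed, member_of_group, quota_ok, restricted_mode, role_editor, session_fresh, token_valid} — 13 facts.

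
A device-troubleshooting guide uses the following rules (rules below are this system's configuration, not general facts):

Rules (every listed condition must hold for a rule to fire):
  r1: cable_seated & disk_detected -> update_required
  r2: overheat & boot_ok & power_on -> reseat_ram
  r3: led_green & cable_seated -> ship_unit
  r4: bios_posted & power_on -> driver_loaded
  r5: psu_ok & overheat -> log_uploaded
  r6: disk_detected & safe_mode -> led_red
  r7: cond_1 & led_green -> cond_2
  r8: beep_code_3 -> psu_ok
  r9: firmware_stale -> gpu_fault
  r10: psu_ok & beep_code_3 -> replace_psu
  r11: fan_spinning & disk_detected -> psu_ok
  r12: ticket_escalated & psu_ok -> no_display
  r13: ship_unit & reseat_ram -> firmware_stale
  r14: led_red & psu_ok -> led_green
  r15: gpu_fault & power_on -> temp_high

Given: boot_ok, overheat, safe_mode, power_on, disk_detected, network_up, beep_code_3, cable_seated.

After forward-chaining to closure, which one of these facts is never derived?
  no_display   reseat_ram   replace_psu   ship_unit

no_display

Round 1: r1 [cable_seated & disk_detected -> update_required]; r2 [overheat & boot_ok & power_on -> reseat_ram]; r6 [disk_detected & safe_mode -> led_red]; r8 [beep_code_3 -> psu_ok]. New: update_required, reseat_ram, led_red, psu_ok.
Round 2: r5 [psu_ok & overheat -> log_uploaded]; r10 [psu_ok & beep_code_3 -> replace_psu]; r14 [led_red & psu_ok -> led_green]. New: log_uploaded, replace_psu, led_green.
Round 3: r3 [led_green & cable_seated -> ship_unit]. New: ship_unit.
Round 4: r13 [ship_unit & reseat_ram -> firmware_stale]. New: firmware_stale.
Round 5: r9 [firmware_stale -> gpu_fault]. New: gpu_fault.
Round 6: r15 [gpu_fault & power_on -> temp_high]. New: temp_high.
Derived: ship_unit (round 3), replace_psu (round 2), reseat_ram (round 1). no_display never appears in any round.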